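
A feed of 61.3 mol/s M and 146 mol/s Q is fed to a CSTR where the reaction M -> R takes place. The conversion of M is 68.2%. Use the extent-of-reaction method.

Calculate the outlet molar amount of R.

M reacted = 0.682 × 61.3 = 41.81 mol/s; ν_M = −1, so ξ = 41.81/1 = 41.81 mol/s.
Outlet amounts (n = n₀ + ν ξ):
  M: 61.3 − 1(41.81) = 19.49
  R: 0 + 1(41.81) = 41.81
  Q: 146 (inert)

41.8 mol/s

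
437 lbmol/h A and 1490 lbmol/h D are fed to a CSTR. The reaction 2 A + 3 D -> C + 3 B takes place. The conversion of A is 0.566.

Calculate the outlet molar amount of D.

A reacted = 0.566 × 437 = 247.3 lbmol/h; ν_A = −2, so ξ = 247.3/2 = 123.7 lbmol/h.
Outlet amounts (n = n₀ + ν ξ):
  A: 437 − 2(123.7) = 189.7
  D: 1490 − 3(123.7) = 1119
  C: 0 + 1(123.7) = 123.7
  B: 0 + 3(123.7) = 371

1120 lbmol/h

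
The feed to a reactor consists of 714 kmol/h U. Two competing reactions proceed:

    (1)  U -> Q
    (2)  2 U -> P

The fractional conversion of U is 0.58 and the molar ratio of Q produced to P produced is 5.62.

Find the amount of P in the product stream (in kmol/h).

Conversion of U: U consumed = 0.58 × 714 = 414.1 kmol/h = 1ξ₁ + 2ξ₂.
Selectivity: 1ξ₁ / (1ξ₂) = 5.62 → ξ₁ = 5.62 ξ₂.
Substitute: (1·5.62 + 2) ξ₂ = 414.1 → ξ₂ = 54.35 kmol/h, ξ₁ = 305.4 kmol/h.
Outlet amounts (n = n₀ + Σ ν·ξ):
  U: 714 − 1(305.4) − 2(54.35) = 299.9
  Q: 0 + 1(305.4) = 305.4
  P: 0 + 1(54.35) = 54.35

54.3 kmol/h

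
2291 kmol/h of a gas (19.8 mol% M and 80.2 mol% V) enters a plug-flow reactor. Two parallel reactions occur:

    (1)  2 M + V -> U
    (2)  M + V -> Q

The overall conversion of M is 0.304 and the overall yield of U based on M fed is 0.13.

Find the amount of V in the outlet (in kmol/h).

1760 kmol/h

Yield of U: 1ξ₁ / 453.6 = 0.13 → ξ₁ = 58.97 kmol/h.
Conversion of M: 2ξ₁ + 1ξ₂ = 0.304 × 453.6 = 137.9 → ξ₂ = 19.96 kmol/h.
Outlet amounts (n = n₀ + Σ ν·ξ):
  M: 453.6 − 2(58.97) − 1(19.96) = 315.7
  V: 1837 − 1(58.97) − 1(19.96) = 1758
  U: 0 + 1(58.97) = 58.97
  Q: 0 + 1(19.96) = 19.96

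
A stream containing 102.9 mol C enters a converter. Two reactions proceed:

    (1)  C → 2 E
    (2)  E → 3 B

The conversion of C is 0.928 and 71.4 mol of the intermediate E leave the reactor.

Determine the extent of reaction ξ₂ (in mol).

ξ₂ = 120 mol

Conversion of C: C consumed = 1ξ₁ = 0.928 × 102.9 → ξ₁ = 95.49 mol.
E balance: n_E = 0 + 2ξ₁ − 1ξ₂ = 71.4 → ξ₂ = (2·95.49 − 71.4)/1 = 119.6 mol.
Outlet amounts (n = n₀ + Σ ν·ξ):
  C: 102.9 − 1(95.49) = 7.409
  E: 0 + 2(95.49) − 1(119.6) = 71.4
  B: 0 + 3(119.6) = 358.7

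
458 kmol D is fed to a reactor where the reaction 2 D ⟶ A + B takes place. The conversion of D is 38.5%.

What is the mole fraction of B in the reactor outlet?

0.193

D reacted = 0.385 × 458 = 176.3 kmol; ν_D = −2, so ξ = 176.3/2 = 88.17 kmol.
Outlet amounts (n = n₀ + ν ξ):
  D: 458 − 2(88.17) = 281.7
  A: 0 + 1(88.17) = 88.17
  B: 0 + 1(88.17) = 88.17
Total out = 458 kmol; y_B = 88.17 / 458 = 0.1925.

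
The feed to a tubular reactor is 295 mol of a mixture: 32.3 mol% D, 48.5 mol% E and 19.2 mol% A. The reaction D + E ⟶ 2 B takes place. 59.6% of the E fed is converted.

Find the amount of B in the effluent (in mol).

171 mol

E reacted = 0.596 × 143.1 = 85.27 mol; ν_E = −1, so ξ = 85.27/1 = 85.27 mol.
Outlet amounts (n = n₀ + ν ξ):
  D: 95.28 − 1(85.27) = 10.01
  E: 143.1 − 1(85.27) = 57.8
  B: 0 + 2(85.27) = 170.5
  A: 56.64 (inert)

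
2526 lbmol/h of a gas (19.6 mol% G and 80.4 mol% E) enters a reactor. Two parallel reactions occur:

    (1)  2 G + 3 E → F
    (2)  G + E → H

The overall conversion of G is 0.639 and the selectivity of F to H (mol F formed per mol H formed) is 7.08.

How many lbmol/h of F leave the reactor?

Conversion of G: G consumed = 0.639 × 495.1 = 316.4 lbmol/h = 2ξ₁ + 1ξ₂.
Selectivity: 1ξ₁ / (1ξ₂) = 7.08 → ξ₁ = 7.08 ξ₂.
Substitute: (2·7.08 + 1) ξ₂ = 316.4 → ξ₂ = 20.87 lbmol/h, ξ₁ = 147.7 lbmol/h.
Outlet amounts (n = n₀ + Σ ν·ξ):
  G: 495.1 − 2(147.7) − 1(20.87) = 178.7
  E: 2031 − 3(147.7) − 1(20.87) = 1567
  F: 0 + 1(147.7) = 147.7
  H: 0 + 1(20.87) = 20.87

148 lbmol/h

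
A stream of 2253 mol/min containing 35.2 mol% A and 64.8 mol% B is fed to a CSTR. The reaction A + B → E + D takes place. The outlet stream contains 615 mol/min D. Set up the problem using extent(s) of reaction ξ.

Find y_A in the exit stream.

0.079

For D: n = n₀ + 1ξ → 615 = 0 + 1ξ, giving ξ = 615 mol/min.
Outlet amounts (n = n₀ + ν ξ):
  A: 793.1 − 1(615) = 178.1
  B: 1460 − 1(615) = 844.9
  E: 0 + 1(615) = 615
  D: 0 + 1(615) = 615
Total out = 2253 mol/min; y_A = 178.1 / 2253 = 0.07903.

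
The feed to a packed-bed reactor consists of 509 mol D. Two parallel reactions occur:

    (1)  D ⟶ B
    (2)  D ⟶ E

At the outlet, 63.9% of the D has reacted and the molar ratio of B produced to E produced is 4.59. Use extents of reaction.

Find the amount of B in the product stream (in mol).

267 mol

Conversion of D: D consumed = 0.639 × 509 = 325.3 mol = 1ξ₁ + 1ξ₂.
Selectivity: 1ξ₁ / (1ξ₂) = 4.59 → ξ₁ = 4.59 ξ₂.
Substitute: (1·4.59 + 1) ξ₂ = 325.3 → ξ₂ = 58.18 mol, ξ₁ = 267.1 mol.
Outlet amounts (n = n₀ + Σ ν·ξ):
  D: 509 − 1(267.1) − 1(58.18) = 183.7
  B: 0 + 1(267.1) = 267.1
  E: 0 + 1(58.18) = 58.18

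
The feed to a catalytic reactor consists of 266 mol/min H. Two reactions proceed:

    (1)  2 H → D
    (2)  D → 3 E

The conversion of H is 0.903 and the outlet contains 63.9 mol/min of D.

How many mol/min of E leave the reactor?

169 mol/min

Conversion of H: H consumed = 2ξ₁ = 0.903 × 266 → ξ₁ = 120.1 mol/min.
D balance: n_D = 0 + 1ξ₁ − 1ξ₂ = 63.9 → ξ₂ = (1·120.1 − 63.9)/1 = 56.2 mol/min.
Outlet amounts (n = n₀ + Σ ν·ξ):
  H: 266 − 2(120.1) = 25.8
  D: 0 + 1(120.1) − 1(56.2) = 63.9
  E: 0 + 3(56.2) = 168.6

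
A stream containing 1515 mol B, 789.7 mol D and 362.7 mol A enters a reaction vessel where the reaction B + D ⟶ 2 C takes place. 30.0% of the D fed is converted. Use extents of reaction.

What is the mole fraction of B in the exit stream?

D reacted = 0.3 × 789.7 = 236.9 mol; ν_D = −1, so ξ = 236.9/1 = 236.9 mol.
Outlet amounts (n = n₀ + ν ξ):
  B: 1515 − 1(236.9) = 1278
  D: 789.7 − 1(236.9) = 552.8
  C: 0 + 2(236.9) = 473.8
  A: 362.7 (inert)
Total out = 2667 mol; y_B = 1278 / 2667 = 0.4792.

0.479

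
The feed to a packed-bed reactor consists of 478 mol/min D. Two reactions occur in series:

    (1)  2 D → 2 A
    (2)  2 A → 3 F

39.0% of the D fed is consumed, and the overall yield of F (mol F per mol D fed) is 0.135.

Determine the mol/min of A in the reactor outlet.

Conversion of D: D consumed = 2ξ₁ = 0.39 × 478 → ξ₁ = 93.21 mol/min.
Yield of F: 3ξ₂ / 478 = 0.135 → ξ₂ = 21.51 mol/min.
Outlet amounts (n = n₀ + Σ ν·ξ):
  D: 478 − 2(93.21) = 291.6
  A: 0 + 2(93.21) − 2(21.51) = 143.4
  F: 0 + 3(21.51) = 64.53

143 mol/min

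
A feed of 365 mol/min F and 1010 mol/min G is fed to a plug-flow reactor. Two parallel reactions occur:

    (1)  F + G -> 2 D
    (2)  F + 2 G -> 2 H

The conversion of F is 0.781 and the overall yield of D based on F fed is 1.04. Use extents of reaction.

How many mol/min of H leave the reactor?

191 mol/min

Yield of D: 2ξ₁ / 365 = 1.04 → ξ₁ = 189.8 mol/min.
Conversion of F: 1ξ₁ + 1ξ₂ = 0.781 × 365 = 285.1 → ξ₂ = 95.26 mol/min.
Outlet amounts (n = n₀ + Σ ν·ξ):
  F: 365 − 1(189.8) − 1(95.26) = 79.94
  G: 1010 − 1(189.8) − 2(95.26) = 629.7
  D: 0 + 2(189.8) = 379.6
  H: 0 + 2(95.26) = 190.5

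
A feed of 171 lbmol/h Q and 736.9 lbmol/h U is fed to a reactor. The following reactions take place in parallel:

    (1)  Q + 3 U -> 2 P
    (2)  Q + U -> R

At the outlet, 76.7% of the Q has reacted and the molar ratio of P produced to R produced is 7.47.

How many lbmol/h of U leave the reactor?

399 lbmol/h

Conversion of Q: Q consumed = 0.767 × 171 = 131.2 lbmol/h = 1ξ₁ + 1ξ₂.
Selectivity: 2ξ₁ / (1ξ₂) = 7.47 → ξ₁ = 3.735 ξ₂.
Substitute: (1·3.735 + 1) ξ₂ = 131.2 → ξ₂ = 27.7 lbmol/h, ξ₁ = 103.5 lbmol/h.
Outlet amounts (n = n₀ + Σ ν·ξ):
  Q: 171 − 1(103.5) − 1(27.7) = 39.84
  U: 736.9 − 3(103.5) − 1(27.7) = 398.8
  P: 0 + 2(103.5) = 206.9
  R: 0 + 1(27.7) = 27.7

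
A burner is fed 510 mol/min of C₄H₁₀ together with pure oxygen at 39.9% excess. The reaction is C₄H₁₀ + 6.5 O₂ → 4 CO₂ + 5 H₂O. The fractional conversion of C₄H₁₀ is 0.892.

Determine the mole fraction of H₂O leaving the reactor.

Stoichiometric O₂ = 6.5 × 510 = 3315 mol/min; O₂ fed = 3315 × 1.399 = 4638 mol/min.
Fuel reacted = 0.892 × 510 → ξ = 454.9 mol/min.
Outlet (n = n₀ + ν ξ):
  C₄H₁₀: 510 − 1(454.9) = 55.08
  O₂: 4638 − 6.5(454.9) = 1681
  CO₂: 0 + 4(454.9) = 1820
  H₂O: 0 + 5(454.9) = 2275
Total out = 5830 mol/min; y_H₂O = 2275 / 5830 = 0.3902.

0.39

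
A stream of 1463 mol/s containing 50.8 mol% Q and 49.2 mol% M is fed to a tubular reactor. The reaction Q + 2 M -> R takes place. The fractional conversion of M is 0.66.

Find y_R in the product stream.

M reacted = 0.66 × 719.8 = 475.1 mol/s; ν_M = −2, so ξ = 475.1/2 = 237.5 mol/s.
Outlet amounts (n = n₀ + ν ξ):
  Q: 743.2 − 1(237.5) = 505.7
  M: 719.8 − 2(237.5) = 244.7
  R: 0 + 1(237.5) = 237.5
Total out = 987.9 mol/s; y_R = 237.5 / 987.9 = 0.2404.

0.24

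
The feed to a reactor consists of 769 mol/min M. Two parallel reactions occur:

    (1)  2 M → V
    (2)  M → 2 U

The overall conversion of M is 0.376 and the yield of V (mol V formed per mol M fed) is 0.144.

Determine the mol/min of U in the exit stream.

Yield of V: 1ξ₁ / 769 = 0.144 → ξ₁ = 110.7 mol/min.
Conversion of M: 2ξ₁ + 1ξ₂ = 0.376 × 769 = 289.1 → ξ₂ = 67.67 mol/min.
Outlet amounts (n = n₀ + Σ ν·ξ):
  M: 769 − 2(110.7) − 1(67.67) = 479.9
  V: 0 + 1(110.7) = 110.7
  U: 0 + 2(67.67) = 135.3

135 mol/min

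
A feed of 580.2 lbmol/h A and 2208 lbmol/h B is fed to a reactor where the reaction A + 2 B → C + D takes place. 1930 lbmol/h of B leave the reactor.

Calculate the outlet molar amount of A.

441 lbmol/h

For B: n = n₀ − 2ξ → 1930 = 2208 − 2ξ, giving ξ = 139 lbmol/h.
Outlet amounts (n = n₀ + ν ξ):
  A: 580.2 − 1(139) = 441.2
  B: 2208 − 2(139) = 1930
  C: 0 + 1(139) = 139
  D: 0 + 1(139) = 139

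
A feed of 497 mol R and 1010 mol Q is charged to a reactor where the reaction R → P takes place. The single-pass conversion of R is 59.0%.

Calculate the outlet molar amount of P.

R reacted = 0.59 × 497 = 293.2 mol; ν_R = −1, so ξ = 293.2/1 = 293.2 mol.
Outlet amounts (n = n₀ + ν ξ):
  R: 497 − 1(293.2) = 203.8
  P: 0 + 1(293.2) = 293.2
  Q: 1010 (inert)

293 mol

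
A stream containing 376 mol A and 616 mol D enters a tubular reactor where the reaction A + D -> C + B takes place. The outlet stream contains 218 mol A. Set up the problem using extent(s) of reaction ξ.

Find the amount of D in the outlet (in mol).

458 mol

For A: n = n₀ − 1ξ → 218 = 376 − 1ξ, giving ξ = 158 mol.
Outlet amounts (n = n₀ + ν ξ):
  A: 376 − 1(158) = 218
  D: 616 − 1(158) = 458
  C: 0 + 1(158) = 158
  B: 0 + 1(158) = 158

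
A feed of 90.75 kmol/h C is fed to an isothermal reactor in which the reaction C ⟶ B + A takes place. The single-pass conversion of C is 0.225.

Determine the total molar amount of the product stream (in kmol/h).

C reacted = 0.225 × 90.75 = 20.42 kmol/h; ν_C = −1, so ξ = 20.42/1 = 20.42 kmol/h.
Outlet amounts (n = n₀ + ν ξ):
  C: 90.75 − 1(20.42) = 70.33
  B: 0 + 1(20.42) = 20.42
  A: 0 + 1(20.42) = 20.42
Total out = 70.33 + 20.42 + 20.42 = 111.2 kmol/h.

111 kmol/h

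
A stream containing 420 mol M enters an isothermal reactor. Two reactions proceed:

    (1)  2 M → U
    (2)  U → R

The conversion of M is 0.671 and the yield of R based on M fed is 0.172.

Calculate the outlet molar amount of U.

Conversion of M: M consumed = 2ξ₁ = 0.671 × 420 → ξ₁ = 140.9 mol.
Yield of R: 1ξ₂ / 420 = 0.172 → ξ₂ = 72.24 mol.
Outlet amounts (n = n₀ + Σ ν·ξ):
  M: 420 − 2(140.9) = 138.2
  U: 0 + 1(140.9) − 1(72.24) = 68.67
  R: 0 + 1(72.24) = 72.24

68.7 mol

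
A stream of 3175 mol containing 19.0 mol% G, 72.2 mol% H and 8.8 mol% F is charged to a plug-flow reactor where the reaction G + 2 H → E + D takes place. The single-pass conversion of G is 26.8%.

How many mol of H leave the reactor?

1970 mol

G reacted = 0.268 × 603.2 = 161.7 mol; ν_G = −1, so ξ = 161.7/1 = 161.7 mol.
Outlet amounts (n = n₀ + ν ξ):
  G: 603.2 − 1(161.7) = 441.6
  H: 2292 − 2(161.7) = 1969
  E: 0 + 1(161.7) = 161.7
  D: 0 + 1(161.7) = 161.7
  F: 279.4 (inert)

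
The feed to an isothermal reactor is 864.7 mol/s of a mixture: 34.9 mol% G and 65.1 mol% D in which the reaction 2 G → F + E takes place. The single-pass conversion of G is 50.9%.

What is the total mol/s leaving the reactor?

865 mol/s

G reacted = 0.509 × 301.8 = 153.6 mol/s; ν_G = −2, so ξ = 153.6/2 = 76.8 mol/s.
Outlet amounts (n = n₀ + ν ξ):
  G: 301.8 − 2(76.8) = 148.2
  F: 0 + 1(76.8) = 76.8
  E: 0 + 1(76.8) = 76.8
  D: 562.9 (inert)
Total out = 148.2 + 76.8 + 76.8 + 562.9 = 864.7 mol/s.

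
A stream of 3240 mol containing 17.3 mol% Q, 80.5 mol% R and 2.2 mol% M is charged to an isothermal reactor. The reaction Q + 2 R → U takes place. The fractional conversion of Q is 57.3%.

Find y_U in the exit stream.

Q reacted = 0.573 × 560.5 = 321.2 mol; ν_Q = −1, so ξ = 321.2/1 = 321.2 mol.
Outlet amounts (n = n₀ + ν ξ):
  Q: 560.5 − 1(321.2) = 239.3
  R: 2608 − 2(321.2) = 1966
  U: 0 + 1(321.2) = 321.2
  M: 71.28 (inert)
Total out = 2598 mol; y_U = 321.2 / 2598 = 0.1236.

0.124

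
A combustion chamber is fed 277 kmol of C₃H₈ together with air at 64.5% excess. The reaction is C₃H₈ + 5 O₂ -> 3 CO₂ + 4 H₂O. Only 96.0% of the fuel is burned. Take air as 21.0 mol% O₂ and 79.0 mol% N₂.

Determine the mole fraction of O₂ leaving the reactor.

Stoichiometric O₂ = 5 × 277 = 1385 kmol; O₂ fed = 1385 × 1.645 = 2278 kmol.
N₂ fed = 2278 × 79/21 = 8571 kmol.
Fuel reacted = 0.96 × 277 → ξ = 265.9 kmol.
Outlet (n = n₀ + ν ξ):
  C₃H₈: 277 − 1(265.9) = 11.08
  O₂: 2278 − 5(265.9) = 948.7
  N₂: 8571 (inert)
  CO₂: 0 + 3(265.9) = 797.8
  H₂O: 0 + 4(265.9) = 1064
Total out = 11390 kmol; y_O₂ = 948.7 / 11390 = 0.08328.

0.0833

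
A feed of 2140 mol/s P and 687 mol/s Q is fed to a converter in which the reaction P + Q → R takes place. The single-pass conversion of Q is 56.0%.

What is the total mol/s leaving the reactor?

2440 mol/s

Q reacted = 0.56 × 687 = 384.7 mol/s; ν_Q = −1, so ξ = 384.7/1 = 384.7 mol/s.
Outlet amounts (n = n₀ + ν ξ):
  P: 2140 − 1(384.7) = 1755
  Q: 687 − 1(384.7) = 302.3
  R: 0 + 1(384.7) = 384.7
Total out = 1755 + 302.3 + 384.7 = 2442 mol/s.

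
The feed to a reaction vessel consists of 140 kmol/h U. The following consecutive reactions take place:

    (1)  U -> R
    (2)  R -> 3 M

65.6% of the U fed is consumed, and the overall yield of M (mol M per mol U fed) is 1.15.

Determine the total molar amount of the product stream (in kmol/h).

247 kmol/h

Conversion of U: U consumed = 1ξ₁ = 0.656 × 140 → ξ₁ = 91.84 kmol/h.
Yield of M: 3ξ₂ / 140 = 1.15 → ξ₂ = 53.67 kmol/h.
Outlet amounts (n = n₀ + Σ ν·ξ):
  U: 140 − 1(91.84) = 48.16
  R: 0 + 1(91.84) − 1(53.67) = 38.17
  M: 0 + 3(53.67) = 161
Total out = 48.16 + 38.17 + 161 = 247.3 kmol/h.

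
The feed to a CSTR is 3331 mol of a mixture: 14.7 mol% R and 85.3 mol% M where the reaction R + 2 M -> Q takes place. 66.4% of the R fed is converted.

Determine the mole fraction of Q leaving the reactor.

R reacted = 0.664 × 489.7 = 325.1 mol; ν_R = −1, so ξ = 325.1/1 = 325.1 mol.
Outlet amounts (n = n₀ + ν ξ):
  R: 489.7 − 1(325.1) = 164.5
  M: 2841 − 2(325.1) = 2191
  Q: 0 + 1(325.1) = 325.1
Total out = 2681 mol; y_Q = 325.1 / 2681 = 0.1213.

0.121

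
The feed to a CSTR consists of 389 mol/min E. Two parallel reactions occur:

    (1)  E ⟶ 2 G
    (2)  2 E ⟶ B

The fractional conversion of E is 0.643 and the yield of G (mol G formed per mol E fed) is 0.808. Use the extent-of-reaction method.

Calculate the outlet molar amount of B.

Yield of G: 2ξ₁ / 389 = 0.808 → ξ₁ = 157.2 mol/min.
Conversion of E: 1ξ₁ + 2ξ₂ = 0.643 × 389 = 250.1 → ξ₂ = 46.49 mol/min.
Outlet amounts (n = n₀ + Σ ν·ξ):
  E: 389 − 1(157.2) − 2(46.49) = 138.9
  G: 0 + 2(157.2) = 314.3
  B: 0 + 1(46.49) = 46.49

46.5 mol/min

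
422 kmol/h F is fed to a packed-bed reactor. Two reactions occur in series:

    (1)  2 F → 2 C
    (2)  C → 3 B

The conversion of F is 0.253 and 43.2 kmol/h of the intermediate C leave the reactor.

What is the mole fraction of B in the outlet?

Conversion of F: F consumed = 2ξ₁ = 0.253 × 422 → ξ₁ = 53.38 kmol/h.
C balance: n_C = 0 + 2ξ₁ − 1ξ₂ = 43.2 → ξ₂ = (2·53.38 − 43.2)/1 = 63.57 kmol/h.
Outlet amounts (n = n₀ + Σ ν·ξ):
  F: 422 − 2(53.38) = 315.2
  C: 0 + 2(53.38) − 1(63.57) = 43.2
  B: 0 + 3(63.57) = 190.7
Total out = 549.1 kmol/h; y_B = 190.7 / 549.1 = 0.3473.

0.347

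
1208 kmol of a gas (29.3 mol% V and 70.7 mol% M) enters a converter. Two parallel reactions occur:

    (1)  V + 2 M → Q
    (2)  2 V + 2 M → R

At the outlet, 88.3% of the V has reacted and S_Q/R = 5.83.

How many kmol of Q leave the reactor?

233 kmol

Conversion of V: V consumed = 0.883 × 353.9 = 312.5 kmol = 1ξ₁ + 2ξ₂.
Selectivity: 1ξ₁ / (1ξ₂) = 5.83 → ξ₁ = 5.83 ξ₂.
Substitute: (1·5.83 + 2) ξ₂ = 312.5 → ξ₂ = 39.91 kmol, ξ₁ = 232.7 kmol.
Outlet amounts (n = n₀ + Σ ν·ξ):
  V: 353.9 − 1(232.7) − 2(39.91) = 41.41
  M: 854.1 − 2(232.7) − 2(39.91) = 308.8
  Q: 0 + 1(232.7) = 232.7
  R: 0 + 1(39.91) = 39.91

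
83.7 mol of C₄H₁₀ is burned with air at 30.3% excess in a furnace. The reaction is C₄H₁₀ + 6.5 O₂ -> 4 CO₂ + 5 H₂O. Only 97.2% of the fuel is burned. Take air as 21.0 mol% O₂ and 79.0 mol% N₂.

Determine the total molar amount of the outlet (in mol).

3580 mol

Stoichiometric O₂ = 6.5 × 83.7 = 544.1 mol; O₂ fed = 544.1 × 1.303 = 708.9 mol.
N₂ fed = 708.9 × 79/21 = 2667 mol.
Fuel reacted = 0.972 × 83.7 → ξ = 81.36 mol.
Outlet (n = n₀ + ν ξ):
  C₄H₁₀: 83.7 − 1(81.36) = 2.344
  O₂: 708.9 − 6.5(81.36) = 180.1
  N₂: 2667 (inert)
  CO₂: 0 + 4(81.36) = 325.4
  H₂O: 0 + 5(81.36) = 406.8
Total out = 2.344 + 180.1 + 2667 + 325.4 + 406.8 = 3581 mol.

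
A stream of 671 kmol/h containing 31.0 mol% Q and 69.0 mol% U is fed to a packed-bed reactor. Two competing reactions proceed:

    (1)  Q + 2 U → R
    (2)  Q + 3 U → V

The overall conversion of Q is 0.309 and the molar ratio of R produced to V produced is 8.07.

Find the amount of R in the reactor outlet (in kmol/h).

Conversion of Q: Q consumed = 0.309 × 208 = 64.28 kmol/h = 1ξ₁ + 1ξ₂.
Selectivity: 1ξ₁ / (1ξ₂) = 8.07 → ξ₁ = 8.07 ξ₂.
Substitute: (1·8.07 + 1) ξ₂ = 64.28 → ξ₂ = 7.087 kmol/h, ξ₁ = 57.19 kmol/h.
Outlet amounts (n = n₀ + Σ ν·ξ):
  Q: 208 − 1(57.19) − 1(7.087) = 143.7
  U: 463 − 2(57.19) − 3(7.087) = 327.4
  R: 0 + 1(57.19) = 57.19
  V: 0 + 1(7.087) = 7.087

57.2 kmol/h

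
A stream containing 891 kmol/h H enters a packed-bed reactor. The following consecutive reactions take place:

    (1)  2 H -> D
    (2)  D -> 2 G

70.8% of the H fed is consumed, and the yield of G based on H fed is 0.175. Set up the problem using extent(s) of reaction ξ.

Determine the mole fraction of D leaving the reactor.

0.363

Conversion of H: H consumed = 2ξ₁ = 0.708 × 891 → ξ₁ = 315.4 kmol/h.
Yield of G: 2ξ₂ / 891 = 0.175 → ξ₂ = 77.96 kmol/h.
Outlet amounts (n = n₀ + Σ ν·ξ):
  H: 891 − 2(315.4) = 260.2
  D: 0 + 1(315.4) − 1(77.96) = 237.5
  G: 0 + 2(77.96) = 155.9
Total out = 653.5 kmol/h; y_D = 237.5 / 653.5 = 0.3633.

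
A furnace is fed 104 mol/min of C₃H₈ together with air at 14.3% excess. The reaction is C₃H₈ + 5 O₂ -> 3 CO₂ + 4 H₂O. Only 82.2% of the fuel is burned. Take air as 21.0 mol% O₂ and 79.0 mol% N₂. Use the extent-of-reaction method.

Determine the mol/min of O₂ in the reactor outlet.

Stoichiometric O₂ = 5 × 104 = 520 mol/min; O₂ fed = 520 × 1.143 = 594.4 mol/min.
N₂ fed = 594.4 × 79/21 = 2236 mol/min.
Fuel reacted = 0.822 × 104 → ξ = 85.49 mol/min.
Outlet (n = n₀ + ν ξ):
  C₃H₈: 104 − 1(85.49) = 18.51
  O₂: 594.4 − 5(85.49) = 166.9
  N₂: 2236 (inert)
  CO₂: 0 + 3(85.49) = 256.5
  H₂O: 0 + 4(85.49) = 342

167 mol/min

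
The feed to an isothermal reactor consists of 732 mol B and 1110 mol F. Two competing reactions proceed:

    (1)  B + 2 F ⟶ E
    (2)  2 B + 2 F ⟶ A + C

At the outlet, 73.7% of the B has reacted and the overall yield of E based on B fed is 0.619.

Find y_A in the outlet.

Yield of E: 1ξ₁ / 732 = 0.619 → ξ₁ = 453.1 mol.
Conversion of B: 1ξ₁ + 2ξ₂ = 0.737 × 732 = 539.5 → ξ₂ = 43.19 mol.
Outlet amounts (n = n₀ + Σ ν·ξ):
  B: 732 − 1(453.1) − 2(43.19) = 192.5
  F: 1110 − 2(453.1) − 2(43.19) = 117.4
  E: 0 + 1(453.1) = 453.1
  A: 0 + 1(43.19) = 43.19
  C: 0 + 1(43.19) = 43.19
Total out = 849.4 mol; y_A = 43.19 / 849.4 = 0.05084.

0.0508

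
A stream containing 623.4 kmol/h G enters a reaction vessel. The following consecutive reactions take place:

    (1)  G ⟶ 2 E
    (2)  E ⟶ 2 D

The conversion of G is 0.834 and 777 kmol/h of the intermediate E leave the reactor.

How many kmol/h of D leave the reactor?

Conversion of G: G consumed = 1ξ₁ = 0.834 × 623.4 → ξ₁ = 519.9 kmol/h.
E balance: n_E = 0 + 2ξ₁ − 1ξ₂ = 777 → ξ₂ = (2·519.9 − 777)/1 = 262.8 kmol/h.
Outlet amounts (n = n₀ + Σ ν·ξ):
  G: 623.4 − 1(519.9) = 103.5
  E: 0 + 2(519.9) − 1(262.8) = 777
  D: 0 + 2(262.8) = 525.7

526 kmol/h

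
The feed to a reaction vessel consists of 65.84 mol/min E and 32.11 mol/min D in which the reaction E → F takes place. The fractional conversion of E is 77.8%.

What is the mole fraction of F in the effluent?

0.523

E reacted = 0.778 × 65.84 = 51.22 mol/min; ν_E = −1, so ξ = 51.22/1 = 51.22 mol/min.
Outlet amounts (n = n₀ + ν ξ):
  E: 65.84 − 1(51.22) = 14.62
  F: 0 + 1(51.22) = 51.22
  D: 32.11 (inert)
Total out = 97.95 mol/min; y_F = 51.22 / 97.95 = 0.523.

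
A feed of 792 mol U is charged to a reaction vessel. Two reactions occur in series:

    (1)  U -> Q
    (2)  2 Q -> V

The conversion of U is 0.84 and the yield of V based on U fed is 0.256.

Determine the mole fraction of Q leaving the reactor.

0.441

Conversion of U: U consumed = 1ξ₁ = 0.84 × 792 → ξ₁ = 665.3 mol.
Yield of V: 1ξ₂ / 792 = 0.256 → ξ₂ = 202.8 mol.
Outlet amounts (n = n₀ + Σ ν·ξ):
  U: 792 − 1(665.3) = 126.7
  Q: 0 + 1(665.3) − 2(202.8) = 259.8
  V: 0 + 1(202.8) = 202.8
Total out = 589.2 mol; y_Q = 259.8 / 589.2 = 0.4409.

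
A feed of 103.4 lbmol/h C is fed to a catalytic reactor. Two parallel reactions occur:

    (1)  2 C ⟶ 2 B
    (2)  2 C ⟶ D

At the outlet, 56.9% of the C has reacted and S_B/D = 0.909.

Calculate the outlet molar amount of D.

20.2 lbmol/h

Conversion of C: C consumed = 0.569 × 103.4 = 58.83 lbmol/h = 2ξ₁ + 2ξ₂.
Selectivity: 2ξ₁ / (1ξ₂) = 0.909 → ξ₁ = 0.4545 ξ₂.
Substitute: (2·0.4545 + 2) ξ₂ = 58.83 → ξ₂ = 20.23 lbmol/h, ξ₁ = 9.192 lbmol/h.
Outlet amounts (n = n₀ + Σ ν·ξ):
  C: 103.4 − 2(9.192) − 2(20.23) = 44.57
  B: 0 + 2(9.192) = 18.38
  D: 0 + 1(20.23) = 20.23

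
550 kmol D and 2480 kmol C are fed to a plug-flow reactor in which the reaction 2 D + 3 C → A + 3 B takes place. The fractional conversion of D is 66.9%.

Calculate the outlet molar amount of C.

1930 kmol

D reacted = 0.669 × 550 = 368 kmol; ν_D = −2, so ξ = 368/2 = 184 kmol.
Outlet amounts (n = n₀ + ν ξ):
  D: 550 − 2(184) = 182
  C: 2480 − 3(184) = 1928
  A: 0 + 1(184) = 184
  B: 0 + 3(184) = 551.9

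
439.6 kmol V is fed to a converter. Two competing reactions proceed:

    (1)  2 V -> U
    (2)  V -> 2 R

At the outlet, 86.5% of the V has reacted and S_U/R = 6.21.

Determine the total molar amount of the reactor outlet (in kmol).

272 kmol

Conversion of V: V consumed = 0.865 × 439.6 = 380.3 kmol = 2ξ₁ + 1ξ₂.
Selectivity: 1ξ₁ / (2ξ₂) = 6.21 → ξ₁ = 12.42 ξ₂.
Substitute: (2·12.42 + 1) ξ₂ = 380.3 → ξ₂ = 14.72 kmol, ξ₁ = 182.8 kmol.
Outlet amounts (n = n₀ + Σ ν·ξ):
  V: 439.6 − 2(182.8) − 1(14.72) = 59.35
  U: 0 + 1(182.8) = 182.8
  R: 0 + 2(14.72) = 29.43
Total out = 59.35 + 182.8 + 29.43 = 271.5 kmol.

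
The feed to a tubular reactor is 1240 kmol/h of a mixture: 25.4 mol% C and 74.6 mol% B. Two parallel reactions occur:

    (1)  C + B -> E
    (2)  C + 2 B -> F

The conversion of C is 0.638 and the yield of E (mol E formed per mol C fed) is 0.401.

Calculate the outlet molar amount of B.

Yield of E: 1ξ₁ / 315 = 0.401 → ξ₁ = 126.3 kmol/h.
Conversion of C: 1ξ₁ + 1ξ₂ = 0.638 × 315 = 200.9 → ξ₂ = 74.65 kmol/h.
Outlet amounts (n = n₀ + Σ ν·ξ):
  C: 315 − 1(126.3) − 1(74.65) = 114
  B: 925 − 1(126.3) − 2(74.65) = 649.4
  E: 0 + 1(126.3) = 126.3
  F: 0 + 1(74.65) = 74.65

649 kmol/h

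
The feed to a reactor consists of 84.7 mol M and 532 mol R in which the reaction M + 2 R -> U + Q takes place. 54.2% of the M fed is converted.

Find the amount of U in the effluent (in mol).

M reacted = 0.542 × 84.7 = 45.91 mol; ν_M = −1, so ξ = 45.91/1 = 45.91 mol.
Outlet amounts (n = n₀ + ν ξ):
  M: 84.7 − 1(45.91) = 38.79
  R: 532 − 2(45.91) = 440.2
  U: 0 + 1(45.91) = 45.91
  Q: 0 + 1(45.91) = 45.91

45.9 mol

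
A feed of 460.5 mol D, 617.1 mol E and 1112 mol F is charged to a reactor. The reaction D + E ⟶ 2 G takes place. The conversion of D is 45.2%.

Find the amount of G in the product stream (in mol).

D reacted = 0.452 × 460.5 = 208.1 mol; ν_D = −1, so ξ = 208.1/1 = 208.1 mol.
Outlet amounts (n = n₀ + ν ξ):
  D: 460.5 − 1(208.1) = 252.4
  E: 617.1 − 1(208.1) = 409
  G: 0 + 2(208.1) = 416.3
  F: 1112 (inert)

416 mol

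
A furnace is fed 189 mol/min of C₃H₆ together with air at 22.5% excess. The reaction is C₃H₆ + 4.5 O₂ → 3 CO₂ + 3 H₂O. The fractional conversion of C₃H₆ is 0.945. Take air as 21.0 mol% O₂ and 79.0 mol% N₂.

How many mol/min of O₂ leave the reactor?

238 mol/min

Stoichiometric O₂ = 4.5 × 189 = 850.5 mol/min; O₂ fed = 850.5 × 1.225 = 1042 mol/min.
N₂ fed = 1042 × 79/21 = 3919 mol/min.
Fuel reacted = 0.945 × 189 → ξ = 178.6 mol/min.
Outlet (n = n₀ + ν ξ):
  C₃H₆: 189 − 1(178.6) = 10.4
  O₂: 1042 − 4.5(178.6) = 238.1
  N₂: 3919 (inert)
  CO₂: 0 + 3(178.6) = 535.8
  H₂O: 0 + 3(178.6) = 535.8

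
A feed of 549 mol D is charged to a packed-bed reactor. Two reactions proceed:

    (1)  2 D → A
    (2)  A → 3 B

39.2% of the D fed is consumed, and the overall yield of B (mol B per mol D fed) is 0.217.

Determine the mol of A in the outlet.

67.9 mol

Conversion of D: D consumed = 2ξ₁ = 0.392 × 549 → ξ₁ = 107.6 mol.
Yield of B: 3ξ₂ / 549 = 0.217 → ξ₂ = 39.71 mol.
Outlet amounts (n = n₀ + Σ ν·ξ):
  D: 549 − 2(107.6) = 333.8
  A: 0 + 1(107.6) − 1(39.71) = 67.89
  B: 0 + 3(39.71) = 119.1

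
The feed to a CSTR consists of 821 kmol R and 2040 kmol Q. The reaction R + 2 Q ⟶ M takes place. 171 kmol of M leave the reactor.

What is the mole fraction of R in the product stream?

0.258

For M: n = n₀ + 1ξ → 171 = 0 + 1ξ, giving ξ = 171 kmol.
Outlet amounts (n = n₀ + ν ξ):
  R: 821 − 1(171) = 650
  Q: 2040 − 2(171) = 1698
  M: 0 + 1(171) = 171
Total out = 2519 kmol; y_R = 650 / 2519 = 0.258.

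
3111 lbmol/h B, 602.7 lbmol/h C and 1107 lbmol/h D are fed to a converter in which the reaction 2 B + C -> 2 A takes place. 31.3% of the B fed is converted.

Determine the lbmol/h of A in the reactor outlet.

974 lbmol/h

B reacted = 0.313 × 3111 = 973.7 lbmol/h; ν_B = −2, so ξ = 973.7/2 = 486.9 lbmol/h.
Outlet amounts (n = n₀ + ν ξ):
  B: 3111 − 2(486.9) = 2137
  C: 602.7 − 1(486.9) = 115.8
  A: 0 + 2(486.9) = 973.7
  D: 1107 (inert)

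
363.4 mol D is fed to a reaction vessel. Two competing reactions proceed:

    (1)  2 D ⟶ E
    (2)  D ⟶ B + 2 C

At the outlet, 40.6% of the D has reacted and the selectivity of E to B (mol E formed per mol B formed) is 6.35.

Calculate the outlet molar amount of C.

21.5 mol

Conversion of D: D consumed = 0.406 × 363.4 = 147.5 mol = 2ξ₁ + 1ξ₂.
Selectivity: 1ξ₁ / (1ξ₂) = 6.35 → ξ₁ = 6.35 ξ₂.
Substitute: (2·6.35 + 1) ξ₂ = 147.5 → ξ₂ = 10.77 mol, ξ₁ = 68.39 mol.
Outlet amounts (n = n₀ + Σ ν·ξ):
  D: 363.4 − 2(68.39) − 1(10.77) = 215.9
  E: 0 + 1(68.39) = 68.39
  B: 0 + 1(10.77) = 10.77
  C: 0 + 2(10.77) = 21.54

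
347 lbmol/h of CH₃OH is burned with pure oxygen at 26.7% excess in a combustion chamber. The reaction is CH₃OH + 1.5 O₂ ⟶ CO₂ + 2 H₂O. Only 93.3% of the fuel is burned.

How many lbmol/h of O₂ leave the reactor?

Stoichiometric O₂ = 1.5 × 347 = 520.5 lbmol/h; O₂ fed = 520.5 × 1.267 = 659.5 lbmol/h.
Fuel reacted = 0.933 × 347 → ξ = 323.8 lbmol/h.
Outlet (n = n₀ + ν ξ):
  CH₃OH: 347 − 1(323.8) = 23.25
  O₂: 659.5 − 1.5(323.8) = 173.8
  CO₂: 0 + 1(323.8) = 323.8
  H₂O: 0 + 2(323.8) = 647.5

174 lbmol/h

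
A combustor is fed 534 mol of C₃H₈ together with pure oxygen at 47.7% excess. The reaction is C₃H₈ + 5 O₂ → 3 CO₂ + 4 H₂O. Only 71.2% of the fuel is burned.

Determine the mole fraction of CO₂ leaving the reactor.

0.235

Stoichiometric O₂ = 5 × 534 = 2670 mol; O₂ fed = 2670 × 1.477 = 3944 mol.
Fuel reacted = 0.712 × 534 → ξ = 380.2 mol.
Outlet (n = n₀ + ν ξ):
  C₃H₈: 534 − 1(380.2) = 153.8
  O₂: 3944 − 5(380.2) = 2043
  CO₂: 0 + 3(380.2) = 1141
  H₂O: 0 + 4(380.2) = 1521
Total out = 4858 mol; y_CO₂ = 1141 / 4858 = 0.2348.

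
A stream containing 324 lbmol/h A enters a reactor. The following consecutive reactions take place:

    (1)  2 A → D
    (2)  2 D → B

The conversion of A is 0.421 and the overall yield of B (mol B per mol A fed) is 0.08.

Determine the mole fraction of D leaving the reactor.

Conversion of A: A consumed = 2ξ₁ = 0.421 × 324 → ξ₁ = 68.2 lbmol/h.
Yield of B: 1ξ₂ / 324 = 0.08 → ξ₂ = 25.92 lbmol/h.
Outlet amounts (n = n₀ + Σ ν·ξ):
  A: 324 − 2(68.2) = 187.6
  D: 0 + 1(68.2) − 2(25.92) = 16.36
  B: 0 + 1(25.92) = 25.92
Total out = 229.9 lbmol/h; y_D = 16.36 / 229.9 = 0.07118.

0.0712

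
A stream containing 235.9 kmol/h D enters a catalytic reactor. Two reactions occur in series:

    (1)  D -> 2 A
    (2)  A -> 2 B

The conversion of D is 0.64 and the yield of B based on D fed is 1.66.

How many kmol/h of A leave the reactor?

106 kmol/h

Conversion of D: D consumed = 1ξ₁ = 0.64 × 235.9 → ξ₁ = 151 kmol/h.
Yield of B: 2ξ₂ / 235.9 = 1.66 → ξ₂ = 195.8 kmol/h.
Outlet amounts (n = n₀ + Σ ν·ξ):
  D: 235.9 − 1(151) = 84.92
  A: 0 + 2(151) − 1(195.8) = 106.2
  B: 0 + 2(195.8) = 391.6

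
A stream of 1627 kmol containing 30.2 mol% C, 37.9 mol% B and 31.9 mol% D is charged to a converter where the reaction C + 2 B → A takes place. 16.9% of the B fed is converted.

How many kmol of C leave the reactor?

439 kmol

B reacted = 0.169 × 616.6 = 104.2 kmol; ν_B = −2, so ξ = 104.2/2 = 52.11 kmol.
Outlet amounts (n = n₀ + ν ξ):
  C: 491.4 − 1(52.11) = 439.2
  B: 616.6 − 2(52.11) = 512.4
  A: 0 + 1(52.11) = 52.11
  D: 519 (inert)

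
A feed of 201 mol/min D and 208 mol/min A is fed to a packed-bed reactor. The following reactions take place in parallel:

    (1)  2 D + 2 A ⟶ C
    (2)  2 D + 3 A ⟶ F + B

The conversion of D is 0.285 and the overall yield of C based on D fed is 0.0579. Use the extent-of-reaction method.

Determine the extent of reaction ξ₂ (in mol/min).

Yield of C: 1ξ₁ / 201 = 0.0579 → ξ₁ = 11.64 mol/min.
Conversion of D: 2ξ₁ + 2ξ₂ = 0.285 × 201 = 57.28 → ξ₂ = 17 mol/min.
Outlet amounts (n = n₀ + Σ ν·ξ):
  D: 201 − 2(11.64) − 2(17) = 143.7
  A: 208 − 2(11.64) − 3(17) = 133.7
  C: 0 + 1(11.64) = 11.64
  F: 0 + 1(17) = 17
  B: 0 + 1(17) = 17

ξ₂ = 17 mol/min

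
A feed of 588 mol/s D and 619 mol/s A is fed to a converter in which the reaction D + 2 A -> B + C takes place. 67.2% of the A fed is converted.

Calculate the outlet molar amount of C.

A reacted = 0.672 × 619 = 416 mol/s; ν_A = −2, so ξ = 416/2 = 208 mol/s.
Outlet amounts (n = n₀ + ν ξ):
  D: 588 − 1(208) = 380
  A: 619 − 2(208) = 203
  B: 0 + 1(208) = 208
  C: 0 + 1(208) = 208

208 mol/s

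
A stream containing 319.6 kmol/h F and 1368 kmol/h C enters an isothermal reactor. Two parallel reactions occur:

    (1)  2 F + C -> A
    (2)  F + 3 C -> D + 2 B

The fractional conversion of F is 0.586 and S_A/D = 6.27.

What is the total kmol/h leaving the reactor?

1500 kmol/h

Conversion of F: F consumed = 0.586 × 319.6 = 187.3 kmol/h = 2ξ₁ + 1ξ₂.
Selectivity: 1ξ₁ / (1ξ₂) = 6.27 → ξ₁ = 6.27 ξ₂.
Substitute: (2·6.27 + 1) ξ₂ = 187.3 → ξ₂ = 13.83 kmol/h, ξ₁ = 86.73 kmol/h.
Outlet amounts (n = n₀ + Σ ν·ξ):
  F: 319.6 − 2(86.73) − 1(13.83) = 132.3
  C: 1368 − 1(86.73) − 3(13.83) = 1240
  A: 0 + 1(86.73) = 86.73
  D: 0 + 1(13.83) = 13.83
  B: 0 + 2(13.83) = 27.66
Total out = 132.3 + 1240 + 86.73 + 13.83 + 27.66 = 1500 kmol/h.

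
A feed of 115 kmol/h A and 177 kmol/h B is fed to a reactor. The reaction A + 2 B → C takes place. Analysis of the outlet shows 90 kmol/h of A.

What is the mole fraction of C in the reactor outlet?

For A: n = n₀ − 1ξ → 90 = 115 − 1ξ, giving ξ = 25 kmol/h.
Outlet amounts (n = n₀ + ν ξ):
  A: 115 − 1(25) = 90
  B: 177 − 2(25) = 127
  C: 0 + 1(25) = 25
Total out = 242 kmol/h; y_C = 25 / 242 = 0.1033.

0.103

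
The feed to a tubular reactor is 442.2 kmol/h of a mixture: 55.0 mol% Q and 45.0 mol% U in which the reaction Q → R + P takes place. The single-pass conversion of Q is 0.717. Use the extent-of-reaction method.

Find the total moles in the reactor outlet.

617 kmol/h

Q reacted = 0.717 × 243.2 = 174.4 kmol/h; ν_Q = −1, so ξ = 174.4/1 = 174.4 kmol/h.
Outlet amounts (n = n₀ + ν ξ):
  Q: 243.2 − 1(174.4) = 68.83
  R: 0 + 1(174.4) = 174.4
  P: 0 + 1(174.4) = 174.4
  U: 199 (inert)
Total out = 68.83 + 174.4 + 174.4 + 199 = 616.6 kmol/h.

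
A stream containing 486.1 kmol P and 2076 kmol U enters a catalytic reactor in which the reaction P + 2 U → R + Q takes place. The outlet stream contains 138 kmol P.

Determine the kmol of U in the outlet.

1380 kmol

For P: n = n₀ − 1ξ → 138 = 486.1 − 1ξ, giving ξ = 348.1 kmol.
Outlet amounts (n = n₀ + ν ξ):
  P: 486.1 − 1(348.1) = 138
  U: 2076 − 2(348.1) = 1380
  R: 0 + 1(348.1) = 348.1
  Q: 0 + 1(348.1) = 348.1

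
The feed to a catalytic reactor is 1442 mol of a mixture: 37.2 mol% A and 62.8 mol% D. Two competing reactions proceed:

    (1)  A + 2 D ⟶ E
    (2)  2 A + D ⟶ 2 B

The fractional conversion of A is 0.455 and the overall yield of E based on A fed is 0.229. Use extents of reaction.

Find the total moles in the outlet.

1140 mol

Yield of E: 1ξ₁ / 536.4 = 0.229 → ξ₁ = 122.8 mol.
Conversion of A: 1ξ₁ + 2ξ₂ = 0.455 × 536.4 = 244.1 → ξ₂ = 60.62 mol.
Outlet amounts (n = n₀ + Σ ν·ξ):
  A: 536.4 − 1(122.8) − 2(60.62) = 292.4
  D: 905.6 − 2(122.8) − 1(60.62) = 599.3
  E: 0 + 1(122.8) = 122.8
  B: 0 + 2(60.62) = 121.2
Total out = 292.4 + 599.3 + 122.8 + 121.2 = 1136 mol.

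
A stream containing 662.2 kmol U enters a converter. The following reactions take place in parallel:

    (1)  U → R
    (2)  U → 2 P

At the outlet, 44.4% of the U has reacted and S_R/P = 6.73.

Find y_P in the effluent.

0.0596

Conversion of U: U consumed = 0.444 × 662.2 = 294 kmol = 1ξ₁ + 1ξ₂.
Selectivity: 1ξ₁ / (2ξ₂) = 6.73 → ξ₁ = 13.46 ξ₂.
Substitute: (1·13.46 + 1) ξ₂ = 294 → ξ₂ = 20.33 kmol, ξ₁ = 273.7 kmol.
Outlet amounts (n = n₀ + Σ ν·ξ):
  U: 662.2 − 1(273.7) − 1(20.33) = 368.2
  R: 0 + 1(273.7) = 273.7
  P: 0 + 2(20.33) = 40.67
Total out = 682.5 kmol; y_P = 40.67 / 682.5 = 0.05958.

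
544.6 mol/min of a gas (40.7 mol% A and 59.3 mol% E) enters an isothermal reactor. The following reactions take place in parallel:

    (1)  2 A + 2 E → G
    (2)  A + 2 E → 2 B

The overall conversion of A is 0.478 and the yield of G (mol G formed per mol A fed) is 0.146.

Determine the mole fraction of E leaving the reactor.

Yield of G: 1ξ₁ / 221.7 = 0.146 → ξ₁ = 32.36 mol/min.
Conversion of A: 2ξ₁ + 1ξ₂ = 0.478 × 221.7 = 105.9 → ξ₂ = 41.23 mol/min.
Outlet amounts (n = n₀ + Σ ν·ξ):
  A: 221.7 − 2(32.36) − 1(41.23) = 115.7
  E: 322.9 − 2(32.36) − 2(41.23) = 175.8
  G: 0 + 1(32.36) = 32.36
  B: 0 + 2(41.23) = 82.45
Total out = 406.3 mol/min; y_E = 175.8 / 406.3 = 0.4326.

0.433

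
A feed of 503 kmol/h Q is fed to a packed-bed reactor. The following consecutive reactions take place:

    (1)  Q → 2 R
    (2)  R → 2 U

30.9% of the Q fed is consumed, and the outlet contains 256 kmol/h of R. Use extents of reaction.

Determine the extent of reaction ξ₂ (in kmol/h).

ξ₂ = 54.9 kmol/h

Conversion of Q: Q consumed = 1ξ₁ = 0.309 × 503 → ξ₁ = 155.4 kmol/h.
R balance: n_R = 0 + 2ξ₁ − 1ξ₂ = 256 → ξ₂ = (2·155.4 − 256)/1 = 54.85 kmol/h.
Outlet amounts (n = n₀ + Σ ν·ξ):
  Q: 503 − 1(155.4) = 347.6
  R: 0 + 2(155.4) − 1(54.85) = 256
  U: 0 + 2(54.85) = 109.7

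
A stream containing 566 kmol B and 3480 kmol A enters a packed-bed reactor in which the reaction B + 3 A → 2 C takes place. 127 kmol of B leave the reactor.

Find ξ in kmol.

ξ = 439 kmol

For B: n = n₀ − 1ξ → 127 = 566 − 1ξ, giving ξ = 439 kmol.
Outlet amounts (n = n₀ + ν ξ):
  B: 566 − 1(439) = 127
  A: 3480 − 3(439) = 2163
  C: 0 + 2(439) = 878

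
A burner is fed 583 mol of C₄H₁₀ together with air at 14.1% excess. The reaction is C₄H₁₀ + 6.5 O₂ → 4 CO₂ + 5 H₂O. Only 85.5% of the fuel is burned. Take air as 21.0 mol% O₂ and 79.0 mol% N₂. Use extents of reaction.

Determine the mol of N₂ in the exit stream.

16300 mol

Stoichiometric O₂ = 6.5 × 583 = 3790 mol; O₂ fed = 3790 × 1.141 = 4324 mol.
N₂ fed = 4324 × 79/21 = 16270 mol.
Fuel reacted = 0.855 × 583 → ξ = 498.5 mol.
Outlet (n = n₀ + ν ξ):
  C₄H₁₀: 583 − 1(498.5) = 84.54
  O₂: 4324 − 6.5(498.5) = 1084
  N₂: 16270 (inert)
  CO₂: 0 + 4(498.5) = 1994
  H₂O: 0 + 5(498.5) = 2492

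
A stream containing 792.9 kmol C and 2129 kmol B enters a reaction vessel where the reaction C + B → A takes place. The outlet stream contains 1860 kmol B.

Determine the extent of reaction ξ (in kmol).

ξ = 269 kmol

For B: n = n₀ − 1ξ → 1860 = 2129 − 1ξ, giving ξ = 269 kmol.
Outlet amounts (n = n₀ + ν ξ):
  C: 792.9 − 1(269) = 523.9
  B: 2129 − 1(269) = 1860
  A: 0 + 1(269) = 269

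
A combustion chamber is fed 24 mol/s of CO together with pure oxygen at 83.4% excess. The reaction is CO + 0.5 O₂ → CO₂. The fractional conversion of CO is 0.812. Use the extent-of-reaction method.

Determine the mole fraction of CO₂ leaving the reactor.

0.537

Stoichiometric O₂ = 0.5 × 24 = 12 mol/s; O₂ fed = 12 × 1.834 = 22.01 mol/s.
Fuel reacted = 0.812 × 24 → ξ = 19.49 mol/s.
Outlet (n = n₀ + ν ξ):
  CO: 24 − 1(19.49) = 4.512
  O₂: 22.01 − 0.5(19.49) = 12.26
  CO₂: 0 + 1(19.49) = 19.49
Total out = 36.26 mol/s; y_CO₂ = 19.49 / 36.26 = 0.5374.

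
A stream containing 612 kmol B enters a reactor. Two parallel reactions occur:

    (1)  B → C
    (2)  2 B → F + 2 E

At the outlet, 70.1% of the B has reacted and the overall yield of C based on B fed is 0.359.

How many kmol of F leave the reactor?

105 kmol

Yield of C: 1ξ₁ / 612 = 0.359 → ξ₁ = 219.7 kmol.
Conversion of B: 1ξ₁ + 2ξ₂ = 0.701 × 612 = 429 → ξ₂ = 104.7 kmol.
Outlet amounts (n = n₀ + Σ ν·ξ):
  B: 612 − 1(219.7) − 2(104.7) = 183
  C: 0 + 1(219.7) = 219.7
  F: 0 + 1(104.7) = 104.7
  E: 0 + 2(104.7) = 209.3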